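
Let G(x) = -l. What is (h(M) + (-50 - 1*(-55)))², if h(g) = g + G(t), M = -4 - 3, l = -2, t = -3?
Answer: 0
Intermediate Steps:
M = -7
G(x) = 2 (G(x) = -1*(-2) = 2)
h(g) = 2 + g (h(g) = g + 2 = 2 + g)
(h(M) + (-50 - 1*(-55)))² = ((2 - 7) + (-50 - 1*(-55)))² = (-5 + (-50 + 55))² = (-5 + 5)² = 0² = 0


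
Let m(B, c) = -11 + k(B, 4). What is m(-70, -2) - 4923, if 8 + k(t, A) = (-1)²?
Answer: -4941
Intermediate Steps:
k(t, A) = -7 (k(t, A) = -8 + (-1)² = -8 + 1 = -7)
m(B, c) = -18 (m(B, c) = -11 - 7 = -18)
m(-70, -2) - 4923 = -18 - 4923 = -4941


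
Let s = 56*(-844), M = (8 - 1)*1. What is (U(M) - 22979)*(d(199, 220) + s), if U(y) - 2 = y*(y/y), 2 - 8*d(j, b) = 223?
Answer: 4345154505/4 ≈ 1.0863e+9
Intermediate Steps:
d(j, b) = -221/8 (d(j, b) = ¼ - ⅛*223 = ¼ - 223/8 = -221/8)
M = 7 (M = 7*1 = 7)
U(y) = 2 + y (U(y) = 2 + y*(y/y) = 2 + y*1 = 2 + y)
s = -47264
(U(M) - 22979)*(d(199, 220) + s) = ((2 + 7) - 22979)*(-221/8 - 47264) = (9 - 22979)*(-378333/8) = -22970*(-378333/8) = 4345154505/4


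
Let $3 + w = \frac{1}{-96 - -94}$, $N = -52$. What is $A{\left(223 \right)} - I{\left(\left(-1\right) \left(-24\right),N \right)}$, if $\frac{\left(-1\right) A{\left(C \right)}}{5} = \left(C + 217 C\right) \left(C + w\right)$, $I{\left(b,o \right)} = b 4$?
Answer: $-53353961$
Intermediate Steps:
$I{\left(b,o \right)} = 4 b$
$w = - \frac{7}{2}$ ($w = -3 + \frac{1}{-96 - -94} = -3 + \frac{1}{-96 + 94} = -3 + \frac{1}{-2} = -3 - \frac{1}{2} = - \frac{7}{2} \approx -3.5$)
$A{\left(C \right)} = - 1090 C \left(- \frac{7}{2} + C\right)$ ($A{\left(C \right)} = - 5 \left(C + 217 C\right) \left(C - \frac{7}{2}\right) = - 5 \cdot 218 C \left(- \frac{7}{2} + C\right) = - 1090 C \left(- \frac{7}{2} + C\right)$)
$A{\left(223 \right)} - I{\left(\left(-1\right) \left(-24\right),N \right)} = 545 \cdot 223 \left(7 - 446\right) - 4 \left(\left(-1\right) \left(-24\right)\right) = 545 \cdot 223 \left(7 - 446\right) - 4 \cdot 24 = 545 \cdot 223 \left(-439\right) - 96 = -53353865 - 96 = -53353961$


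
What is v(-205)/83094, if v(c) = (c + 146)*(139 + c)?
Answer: 59/1259 ≈ 0.046863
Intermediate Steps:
v(c) = (139 + c)*(146 + c) (v(c) = (146 + c)*(139 + c) = (139 + c)*(146 + c))
v(-205)/83094 = (20294 + (-205)² + 285*(-205))/83094 = (20294 + 42025 - 58425)*(1/83094) = 3894*(1/83094) = 59/1259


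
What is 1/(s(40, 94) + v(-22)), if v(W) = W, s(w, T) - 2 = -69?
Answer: -1/89 ≈ -0.011236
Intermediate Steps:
s(w, T) = -67 (s(w, T) = 2 - 69 = -67)
1/(s(40, 94) + v(-22)) = 1/(-67 - 22) = 1/(-89) = -1/89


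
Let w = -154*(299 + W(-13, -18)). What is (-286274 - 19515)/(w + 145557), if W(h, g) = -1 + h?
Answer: -305789/101667 ≈ -3.0078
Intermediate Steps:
w = -43890 (w = -154*(299 + (-1 - 13)) = -154*(299 - 14) = -154*285 = -43890)
(-286274 - 19515)/(w + 145557) = (-286274 - 19515)/(-43890 + 145557) = -305789/101667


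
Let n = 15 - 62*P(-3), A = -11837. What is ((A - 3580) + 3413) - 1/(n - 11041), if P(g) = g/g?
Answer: -133100351/11088 ≈ -12004.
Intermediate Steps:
P(g) = 1
n = -47 (n = 15 - 62*1 = 15 - 62 = -47)
((A - 3580) + 3413) - 1/(n - 11041) = ((-11837 - 3580) + 3413) - 1/(-47 - 11041) = (-15417 + 3413) - 1/(-11088) = -12004 - 1*(-1/11088) = -12004 + 1/11088 = -133100351/11088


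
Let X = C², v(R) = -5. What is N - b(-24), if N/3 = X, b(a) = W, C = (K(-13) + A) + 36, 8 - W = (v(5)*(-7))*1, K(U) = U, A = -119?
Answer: 27675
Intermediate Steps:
W = -27 (W = 8 - (-5*(-7)) = 8 - 35 = -27)
C = -96 (C = (-13 - 119) + 36 = -132 + 36 = -96)
b(a) = -27
X = 9216 (X = (-96)² = 9216)
N = 27648 (N = 3*9216 = 27648)
N - b(-24) = 27648 - 1*(-27) = 27648 + 27 = 27675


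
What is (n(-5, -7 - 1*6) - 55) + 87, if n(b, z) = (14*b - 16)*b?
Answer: 462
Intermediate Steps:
n(b, z) = b*(-16 + 14*b) (n(b, z) = (-16 + 14*b)*b = b*(-16 + 14*b))
(n(-5, -7 - 1*6) - 55) + 87 = (2*(-5)*(-8 + 7*(-5)) - 55) + 87 = (2*(-5)*(-8 - 35) - 55) + 87 = (2*(-5)*(-43) - 55) + 87 = (430 - 55) + 87 = 375 + 87 = 462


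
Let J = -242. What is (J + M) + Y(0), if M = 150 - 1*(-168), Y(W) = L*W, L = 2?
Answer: 76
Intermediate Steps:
Y(W) = 2*W
M = 318 (M = 150 + 168 = 318)
(J + M) + Y(0) = (-242 + 318) + 2*0 = 76 + 0 = 76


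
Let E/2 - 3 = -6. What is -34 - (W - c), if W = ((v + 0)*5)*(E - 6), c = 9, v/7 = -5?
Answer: -2125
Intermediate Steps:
v = -35 (v = 7*(-5) = -35)
E = -6 (E = 6 + 2*(-6) = 6 - 12 = -6)
W = 2100 (W = ((-35 + 0)*5)*(-6 - 6) = -35*5*(-12) = -175*(-12) = 2100)
-34 - (W - c) = -34 - (2100 - 1*9) = -34 - (2100 - 9) = -34 - 1*2091 = -34 - 2091 = -2125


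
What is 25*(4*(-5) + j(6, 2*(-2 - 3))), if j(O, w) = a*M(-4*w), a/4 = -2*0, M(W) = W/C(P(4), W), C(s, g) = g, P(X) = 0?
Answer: -500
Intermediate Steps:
M(W) = 1 (M(W) = W/W = 1)
a = 0 (a = 4*(-2*0) = 4*0 = 0)
j(O, w) = 0 (j(O, w) = 0*1 = 0)
25*(4*(-5) + j(6, 2*(-2 - 3))) = 25*(4*(-5) + 0) = 25*(-20 + 0) = 25*(-20) = -500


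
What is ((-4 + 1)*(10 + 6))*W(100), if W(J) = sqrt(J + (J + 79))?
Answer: -144*sqrt(31) ≈ -801.76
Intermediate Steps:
W(J) = sqrt(79 + 2*J) (W(J) = sqrt(J + (79 + J)) = sqrt(79 + 2*J))
((-4 + 1)*(10 + 6))*W(100) = ((-4 + 1)*(10 + 6))*sqrt(79 + 2*100) = (-3*16)*sqrt(79 + 200) = -144*sqrt(31)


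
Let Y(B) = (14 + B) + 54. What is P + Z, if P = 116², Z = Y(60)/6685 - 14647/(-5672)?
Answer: 510314099131/37917320 ≈ 13459.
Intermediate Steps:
Y(B) = 68 + B
Z = 98641211/37917320 (Z = (68 + 60)/6685 - 14647/(-5672) = 128*(1/6685) - 14647*(-1/5672) = 128/6685 + 14647/5672 = 98641211/37917320 ≈ 2.6015)
P = 13456
P + Z = 13456 + 98641211/37917320 = 510314099131/37917320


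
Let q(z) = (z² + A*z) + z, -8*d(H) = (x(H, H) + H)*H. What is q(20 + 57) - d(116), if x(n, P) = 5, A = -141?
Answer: -6193/2 ≈ -3096.5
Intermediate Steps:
d(H) = -H*(5 + H)/8 (d(H) = -(5 + H)*H/8 = -H*(5 + H)/8)
q(z) = z² - 140*z (q(z) = (z² - 141*z) + z = z² - 140*z)
q(20 + 57) - d(116) = (20 + 57)*(-140 + (20 + 57)) - (-1)*116*(5 + 116)/8 = 77*(-140 + 77) - (-1)*116*121/8 = 77*(-63) - 1*(-3509/2) = -4851 + 3509/2 = -6193/2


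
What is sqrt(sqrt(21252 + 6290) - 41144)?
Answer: sqrt(-41144 + sqrt(27542)) ≈ 202.43*I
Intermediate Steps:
sqrt(sqrt(21252 + 6290) - 41144) = sqrt(sqrt(27542) - 41144) = sqrt(-41144 + sqrt(27542))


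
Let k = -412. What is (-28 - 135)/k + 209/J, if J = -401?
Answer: -20745/165212 ≈ -0.12557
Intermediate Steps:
(-28 - 135)/k + 209/J = (-28 - 135)/(-412) + 209/(-401) = -163*(-1/412) + 209*(-1/401) = 163/412 - 209/401 = -20745/165212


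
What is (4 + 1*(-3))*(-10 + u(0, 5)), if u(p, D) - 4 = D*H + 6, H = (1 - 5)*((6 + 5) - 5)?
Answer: -120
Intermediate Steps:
H = -24 (H = -4*(11 - 5) = -4*6 = -24)
u(p, D) = 10 - 24*D (u(p, D) = 4 + (D*(-24) + 6) = 4 + (-24*D + 6) = 4 + (6 - 24*D) = 10 - 24*D)
(4 + 1*(-3))*(-10 + u(0, 5)) = (4 + 1*(-3))*(-10 + (10 - 24*5)) = (4 - 3)*(-10 + (10 - 120)) = 1*(-10 - 110) = 1*(-120) = -120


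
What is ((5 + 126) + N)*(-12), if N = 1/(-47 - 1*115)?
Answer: -42442/27 ≈ -1571.9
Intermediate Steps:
N = -1/162 (N = 1/(-47 - 115) = 1/(-162) = -1/162 ≈ -0.0061728)
((5 + 126) + N)*(-12) = ((5 + 126) - 1/162)*(-12) = (131 - 1/162)*(-12) = (21221/162)*(-12) = -42442/27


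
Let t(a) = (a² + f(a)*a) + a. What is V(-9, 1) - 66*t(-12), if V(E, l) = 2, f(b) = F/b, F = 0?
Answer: -8710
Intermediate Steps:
f(b) = 0 (f(b) = 0/b = 0)
t(a) = a + a² (t(a) = (a² + 0*a) + a = (a² + 0) + a = a² + a = a + a²)
V(-9, 1) - 66*t(-12) = 2 - (-792)*(1 - 12) = 2 - (-792)*(-11) = 2 - 66*132 = 2 - 8712 = -8710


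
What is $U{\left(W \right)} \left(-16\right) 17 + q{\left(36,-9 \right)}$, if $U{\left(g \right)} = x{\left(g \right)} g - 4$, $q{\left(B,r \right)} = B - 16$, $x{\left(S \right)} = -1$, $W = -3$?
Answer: $292$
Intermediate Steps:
$q{\left(B,r \right)} = -16 + B$
$U{\left(g \right)} = -4 - g$ ($U{\left(g \right)} = - g - 4 = -4 - g$)
$U{\left(W \right)} \left(-16\right) 17 + q{\left(36,-9 \right)} = \left(-4 - -3\right) \left(-16\right) 17 + \left(-16 + 36\right) = \left(-4 + 3\right) \left(-16\right) 17 + 20 = \left(-1\right) \left(-16\right) 17 + 20 = 16 \cdot 17 + 20 = 272 + 20 = 292$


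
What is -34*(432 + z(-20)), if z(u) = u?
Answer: -14008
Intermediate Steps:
-34*(432 + z(-20)) = -34*(432 - 20) = -34*412 = -14008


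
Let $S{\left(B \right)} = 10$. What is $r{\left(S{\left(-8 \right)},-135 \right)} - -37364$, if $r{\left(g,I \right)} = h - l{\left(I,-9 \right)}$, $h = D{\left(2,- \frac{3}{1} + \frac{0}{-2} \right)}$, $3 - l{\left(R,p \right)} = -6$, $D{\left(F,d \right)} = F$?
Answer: $37357$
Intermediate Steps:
$l{\left(R,p \right)} = 9$ ($l{\left(R,p \right)} = 3 - -6 = 3 + 6 = 9$)
$h = 2$
$r{\left(g,I \right)} = -7$ ($r{\left(g,I \right)} = 2 - 9 = -7$)
$r{\left(S{\left(-8 \right)},-135 \right)} - -37364 = -7 - -37364 = -7 + 37364 = 37357$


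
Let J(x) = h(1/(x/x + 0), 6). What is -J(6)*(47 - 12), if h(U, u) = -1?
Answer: 35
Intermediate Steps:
J(x) = -1
-J(6)*(47 - 12) = -(-1)*(47 - 12) = -(-1)*35 = -1*(-35) = 35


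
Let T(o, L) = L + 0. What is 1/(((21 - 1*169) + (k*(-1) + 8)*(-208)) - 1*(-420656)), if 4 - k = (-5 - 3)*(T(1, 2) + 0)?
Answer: 1/423004 ≈ 2.3640e-6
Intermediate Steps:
T(o, L) = L
k = 20 (k = 4 - (-5 - 3)*(2 + 0) = 4 - (-8)*2 = 4 - 1*(-16) = 4 + 16 = 20)
1/(((21 - 1*169) + (k*(-1) + 8)*(-208)) - 1*(-420656)) = 1/(((21 - 1*169) + (20*(-1) + 8)*(-208)) - 1*(-420656)) = 1/(((21 - 169) + (-20 + 8)*(-208)) + 420656) = 1/((-148 - 12*(-208)) + 420656) = 1/((-148 + 2496) + 420656) = 1/(2348 + 420656) = 1/423004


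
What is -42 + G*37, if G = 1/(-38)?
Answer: -1633/38 ≈ -42.974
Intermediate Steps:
G = -1/38 ≈ -0.026316
-42 + G*37 = -42 - 1/38*37 = -42 - 37/38 = -1633/38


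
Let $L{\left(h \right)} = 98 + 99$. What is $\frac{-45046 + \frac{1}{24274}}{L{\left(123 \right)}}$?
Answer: $- \frac{1093446603}{4781978} \approx -228.66$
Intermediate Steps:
$L{\left(h \right)} = 197$
$\frac{-45046 + \frac{1}{24274}}{L{\left(123 \right)}} = \frac{-45046 + \frac{1}{24274}}{197} = \left(-45046 + \frac{1}{24274}\right) \frac{1}{197} = \left(- \frac{1093446603}{24274}\right) \frac{1}{197} = - \frac{1093446603}{4781978}$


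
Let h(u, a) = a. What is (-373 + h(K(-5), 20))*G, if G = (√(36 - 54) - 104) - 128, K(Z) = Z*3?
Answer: 81896 - 1059*I*√2 ≈ 81896.0 - 1497.7*I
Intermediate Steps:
K(Z) = 3*Z
G = -232 + 3*I*√2 (G = (√(-18) - 104) - 128 = (3*I*√2 - 104) - 128 = (-104 + 3*I*√2) - 128 = -232 + 3*I*√2 ≈ -232.0 + 4.2426*I)
(-373 + h(K(-5), 20))*G = (-373 + 20)*(-232 + 3*I*√2) = -353*(-232 + 3*I*√2) = 81896 - 1059*I*√2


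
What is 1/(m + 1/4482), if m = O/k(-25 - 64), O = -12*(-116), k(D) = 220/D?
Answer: -246510/138816449 ≈ -0.0017758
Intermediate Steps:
O = 1392
m = -30972/55 (m = 1392/((220/(-25 - 64))) = 1392/((220/(-89))) = 1392/((220*(-1/89))) = 1392/(-220/89) = 1392*(-89/220) = -30972/55 ≈ -563.13)
1/(m + 1/4482) = 1/(-30972/55 + 1/4482) = 1/(-138816449/246510) = -246510/138816449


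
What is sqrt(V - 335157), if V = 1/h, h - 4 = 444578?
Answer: I*sqrt(7360537597487454)/148194 ≈ 578.93*I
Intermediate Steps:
h = 444582 (h = 4 + 444578 = 444582)
V = 1/444582 ≈ 2.2493e-6
sqrt(V - 335157) = sqrt(1/444582 - 335157) = sqrt(-149004769373/444582) = I*sqrt(7360537597487454)/148194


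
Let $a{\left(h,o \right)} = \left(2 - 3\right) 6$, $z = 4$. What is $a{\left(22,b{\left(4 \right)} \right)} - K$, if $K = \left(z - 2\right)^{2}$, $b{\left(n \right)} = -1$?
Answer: $-10$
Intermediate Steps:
$a{\left(h,o \right)} = -6$ ($a{\left(h,o \right)} = \left(-1\right) 6 = -6$)
$K = 4$ ($K = \left(4 - 2\right)^{2} = 2^{2} = 4$)
$a{\left(22,b{\left(4 \right)} \right)} - K = -6 - 4 = -10$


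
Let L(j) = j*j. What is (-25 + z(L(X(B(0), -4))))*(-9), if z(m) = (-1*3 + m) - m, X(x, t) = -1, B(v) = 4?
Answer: 252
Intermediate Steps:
L(j) = j²
z(m) = -3 (z(m) = (-3 + m) - m = -3)
(-25 + z(L(X(B(0), -4))))*(-9) = (-25 - 3)*(-9) = -28*(-9) = 252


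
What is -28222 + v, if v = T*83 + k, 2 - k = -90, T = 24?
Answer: -26138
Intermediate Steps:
k = 92 (k = 2 - 1*(-90) = 2 + 90 = 92)
v = 2084 (v = 24*83 + 92 = 1992 + 92 = 2084)
-28222 + v = -28222 + 2084 = -26138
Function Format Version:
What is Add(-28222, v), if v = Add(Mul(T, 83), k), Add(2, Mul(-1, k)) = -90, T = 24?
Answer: -26138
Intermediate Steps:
k = 92 (k = Add(2, Mul(-1, -90)) = Add(2, 90) = 92)
v = 2084 (v = Add(Mul(24, 83), 92) = Add(1992, 92) = 2084)
Add(-28222, v) = Add(-28222, 2084) = -26138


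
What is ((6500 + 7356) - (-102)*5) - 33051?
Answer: -18685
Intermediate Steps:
((6500 + 7356) - (-102)*5) - 33051 = (13856 - 1*(-510)) - 33051 = (13856 + 510) - 33051 = 14366 - 33051 = -18685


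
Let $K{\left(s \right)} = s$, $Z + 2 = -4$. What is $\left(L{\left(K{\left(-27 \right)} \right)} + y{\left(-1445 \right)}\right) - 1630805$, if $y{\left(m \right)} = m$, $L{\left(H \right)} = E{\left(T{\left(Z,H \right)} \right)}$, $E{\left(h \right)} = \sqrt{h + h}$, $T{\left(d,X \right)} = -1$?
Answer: $-1632250 + i \sqrt{2} \approx -1.6323 \cdot 10^{6} + 1.4142 i$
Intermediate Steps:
$Z = -6$ ($Z = -2 - 4 = -6$)
$E{\left(h \right)} = \sqrt{2} \sqrt{h}$ ($E{\left(h \right)} = \sqrt{2 h} = \sqrt{2} \sqrt{h}$)
$L{\left(H \right)} = i \sqrt{2}$ ($L{\left(H \right)} = \sqrt{2} \sqrt{-1} = \sqrt{2} i = i \sqrt{2}$)
$\left(L{\left(K{\left(-27 \right)} \right)} + y{\left(-1445 \right)}\right) - 1630805 = \left(i \sqrt{2} - 1445\right) - 1630805 = \left(-1445 + i \sqrt{2}\right) - 1630805 = -1632250 + i \sqrt{2}$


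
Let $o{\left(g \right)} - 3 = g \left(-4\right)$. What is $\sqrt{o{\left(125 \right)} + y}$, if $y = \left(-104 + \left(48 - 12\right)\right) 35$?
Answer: $i \sqrt{2877} \approx 53.638 i$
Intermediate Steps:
$y = -2380$ ($y = \left(-104 + \left(48 - 12\right)\right) 35 = \left(-104 + 36\right) 35 = \left(-68\right) 35 = -2380$)
$o{\left(g \right)} = 3 - 4 g$ ($o{\left(g \right)} = 3 + g \left(-4\right) = 3 - 4 g$)
$\sqrt{o{\left(125 \right)} + y} = \sqrt{\left(3 - 500\right) - 2380} = \sqrt{-497 - 2380} = \sqrt{-2877} = i \sqrt{2877}$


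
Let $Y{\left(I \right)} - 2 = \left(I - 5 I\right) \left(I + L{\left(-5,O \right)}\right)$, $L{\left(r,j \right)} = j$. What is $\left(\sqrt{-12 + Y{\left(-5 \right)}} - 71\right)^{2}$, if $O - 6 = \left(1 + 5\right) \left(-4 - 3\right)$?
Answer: $\left(71 - i \sqrt{830}\right)^{2} \approx 4211.0 - 4091.0 i$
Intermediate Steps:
$O = -36$ ($O = 6 + \left(1 + 5\right) \left(-4 - 3\right) = 6 + 6 \left(-7\right) = 6 - 42 = -36$)
$Y{\left(I \right)} = 2 - 4 I \left(-36 + I\right)$ ($Y{\left(I \right)} = 2 + \left(I - 5 I\right) \left(I - 36\right) = 2 + - 4 I \left(-36 + I\right) = 2 - 4 I \left(-36 + I\right)$)
$\left(\sqrt{-12 + Y{\left(-5 \right)}} - 71\right)^{2} = \left(\sqrt{-12 + \left(2 - 4 \left(-5\right)^{2} + 144 \left(-5\right)\right)} - 71\right)^{2} = \left(\sqrt{-12 - 818} - 71\right)^{2} = \left(\sqrt{-830} - 71\right)^{2} = \left(i \sqrt{830} - 71\right)^{2} = \left(-71 + i \sqrt{830}\right)^{2}$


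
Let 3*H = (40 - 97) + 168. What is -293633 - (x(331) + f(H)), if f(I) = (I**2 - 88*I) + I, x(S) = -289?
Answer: -291494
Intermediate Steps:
H = 37 (H = ((40 - 97) + 168)/3 = (-57 + 168)/3 = (1/3)*111 = 37)
f(I) = I**2 - 87*I
-293633 - (x(331) + f(H)) = -293633 - (-289 + 37*(-87 + 37)) = -293633 - (-289 + 37*(-50)) = -293633 - (-289 - 1850) = -293633 - 1*(-2139) = -293633 + 2139 = -291494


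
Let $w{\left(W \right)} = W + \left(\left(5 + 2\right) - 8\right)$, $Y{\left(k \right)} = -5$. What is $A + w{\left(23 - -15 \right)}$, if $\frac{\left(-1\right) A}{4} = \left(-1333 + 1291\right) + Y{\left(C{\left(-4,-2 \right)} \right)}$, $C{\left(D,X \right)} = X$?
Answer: $225$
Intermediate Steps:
$A = 188$ ($A = - 4 \left(\left(-1333 + 1291\right) - 5\right) = - 4 \left(-42 - 5\right) = \left(-4\right) \left(-47\right) = 188$)
$w{\left(W \right)} = -1 + W$ ($w{\left(W \right)} = W + \left(7 - 8\right) = W - 1 = -1 + W$)
$A + w{\left(23 - -15 \right)} = 188 + \left(-1 + \left(23 - -15\right)\right) = 188 + \left(-1 + \left(23 + 15\right)\right) = 188 + \left(-1 + 38\right) = 188 + 37 = 225$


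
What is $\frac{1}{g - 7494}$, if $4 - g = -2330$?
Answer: $- \frac{1}{5160} \approx -0.0001938$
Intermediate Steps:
$g = 2334$ ($g = 4 - -2330 = 4 + 2330 = 2334$)
$\frac{1}{g - 7494} = \frac{1}{2334 - 7494} = \frac{1}{-5160} = - \frac{1}{5160}$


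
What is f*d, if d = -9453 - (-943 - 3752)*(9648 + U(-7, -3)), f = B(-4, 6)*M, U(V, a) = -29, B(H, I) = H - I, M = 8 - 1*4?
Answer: -1806070080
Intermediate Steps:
M = 4 (M = 8 - 4 = 4)
f = -40 (f = (-4 - 1*6)*4 = (-4 - 6)*4 = -10*4 = -40)
d = 45151752 (d = -9453 - (-943 - 3752)*(9648 - 29) = -9453 - (-4695)*9619 = -9453 - 1*(-45161205) = -9453 + 45161205 = 45151752)
f*d = -40*45151752 = -1806070080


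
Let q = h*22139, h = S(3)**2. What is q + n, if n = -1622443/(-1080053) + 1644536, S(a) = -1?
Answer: 1800098956218/1080053 ≈ 1.6667e+6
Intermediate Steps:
h = 1 (h = (-1)**2 = 1)
q = 22139 (q = 1*22139 = 22139)
n = 1776187662851/1080053 (n = -1622443*(-1/1080053) + 1644536 = 1622443/1080053 + 1644536 = 1776187662851/1080053 ≈ 1.6445e+6)
q + n = 22139 + 1776187662851/1080053 = 1800098956218/1080053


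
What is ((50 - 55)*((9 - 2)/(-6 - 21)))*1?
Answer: 35/27 ≈ 1.2963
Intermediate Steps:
((50 - 55)*((9 - 2)/(-6 - 21)))*1 = -35/(-27)*1 = -35*(-1)/27*1 = -5*(-7/27)*1 = (35/27)*1 = 35/27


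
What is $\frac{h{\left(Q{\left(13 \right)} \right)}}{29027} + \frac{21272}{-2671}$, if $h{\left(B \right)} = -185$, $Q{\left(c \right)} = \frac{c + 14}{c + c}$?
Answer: $- \frac{617956479}{77531117} \approx -7.9704$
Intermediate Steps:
$Q{\left(c \right)} = \frac{14 + c}{2 c}$
$\frac{h{\left(Q{\left(13 \right)} \right)}}{29027} + \frac{21272}{-2671} = - \frac{185}{29027} + \frac{21272}{-2671} = \left(-185\right) \frac{1}{29027} + 21272 \left(- \frac{1}{2671}\right) = - \frac{185}{29027} - \frac{21272}{2671} = - \frac{617956479}{77531117}$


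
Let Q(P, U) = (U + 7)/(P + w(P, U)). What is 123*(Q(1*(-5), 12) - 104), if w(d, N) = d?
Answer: -130257/10 ≈ -13026.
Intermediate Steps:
Q(P, U) = (7 + U)/(2*P) (Q(P, U) = (U + 7)/(P + P) = (7 + U)/((2*P)) = (7 + U)*(1/(2*P)) = (7 + U)/(2*P))
123*(Q(1*(-5), 12) - 104) = 123*((7 + 12)/(2*((1*(-5)))) - 104) = 123*((1/2)*19/(-5) - 104) = 123*((1/2)*(-1/5)*19 - 104) = 123*(-19/10 - 104) = 123*(-1059/10) = -130257/10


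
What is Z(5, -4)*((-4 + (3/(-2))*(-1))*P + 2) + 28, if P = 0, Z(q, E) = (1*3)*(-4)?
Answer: 4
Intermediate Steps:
Z(q, E) = -12 (Z(q, E) = 3*(-4) = -12)
Z(5, -4)*((-4 + (3/(-2))*(-1))*P + 2) + 28 = -12*((-4 + (3/(-2))*(-1))*0 + 2) + 28 = -12*((-4 + (3*(-½))*(-1))*0 + 2) + 28 = -12*((-4 - 3/2*(-1))*0 + 2) + 28 = -12*((-4 + 3/2)*0 + 2) + 28 = -12*(-5/2*0 + 2) + 28 = -12*(0 + 2) + 28 = -12*2 + 28 = -24 + 28 = 4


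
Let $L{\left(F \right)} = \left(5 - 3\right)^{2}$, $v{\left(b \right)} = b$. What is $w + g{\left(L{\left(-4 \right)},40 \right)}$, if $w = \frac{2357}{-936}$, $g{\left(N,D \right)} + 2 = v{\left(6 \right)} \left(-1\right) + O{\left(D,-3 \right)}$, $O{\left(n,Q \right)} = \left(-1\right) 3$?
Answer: $- \frac{12653}{936} \approx -13.518$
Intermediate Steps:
$O{\left(n,Q \right)} = -3$
$L{\left(F \right)} = 4$ ($L{\left(F \right)} = 2^{2} = 4$)
$g{\left(N,D \right)} = -11$ ($g{\left(N,D \right)} = -2 + \left(6 \left(-1\right) - 3\right) = -2 - 9 = -11$)
$w = - \frac{2357}{936}$ ($w = 2357 \left(- \frac{1}{936}\right) = - \frac{2357}{936} \approx -2.5182$)
$w + g{\left(L{\left(-4 \right)},40 \right)} = - \frac{2357}{936} - 11 = - \frac{12653}{936}$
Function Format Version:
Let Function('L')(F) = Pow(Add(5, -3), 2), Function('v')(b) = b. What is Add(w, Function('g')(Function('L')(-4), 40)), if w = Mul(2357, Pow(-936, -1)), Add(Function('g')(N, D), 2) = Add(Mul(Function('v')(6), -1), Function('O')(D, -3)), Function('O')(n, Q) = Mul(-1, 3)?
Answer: Rational(-12653, 936) ≈ -13.518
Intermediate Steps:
Function('O')(n, Q) = -3
Function('L')(F) = 4 (Function('L')(F) = Pow(2, 2) = 4)
Function('g')(N, D) = -11 (Function('g')(N, D) = Add(-2, Add(Mul(6, -1), -3)) = Add(-2, Add(-6, -3)) = Add(-2, -9) = -11)
w = Rational(-2357, 936) (w = Mul(2357, Rational(-1, 936)) = Rational(-2357, 936) ≈ -2.5182)
Add(w, Function('g')(Function('L')(-4), 40)) = Add(Rational(-2357, 936), -11) = Rational(-12653, 936)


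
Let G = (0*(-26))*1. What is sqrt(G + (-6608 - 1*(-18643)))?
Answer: sqrt(12035) ≈ 109.70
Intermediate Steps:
G = 0 (G = 0*1 = 0)
sqrt(G + (-6608 - 1*(-18643))) = sqrt(0 + (-6608 - 1*(-18643))) = sqrt(0 + (-6608 + 18643)) = sqrt(0 + 12035) = sqrt(12035)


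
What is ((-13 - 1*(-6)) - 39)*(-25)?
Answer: 1150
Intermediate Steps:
((-13 - 1*(-6)) - 39)*(-25) = ((-13 + 6) - 39)*(-25) = (-7 - 39)*(-25) = -46*(-25) = 1150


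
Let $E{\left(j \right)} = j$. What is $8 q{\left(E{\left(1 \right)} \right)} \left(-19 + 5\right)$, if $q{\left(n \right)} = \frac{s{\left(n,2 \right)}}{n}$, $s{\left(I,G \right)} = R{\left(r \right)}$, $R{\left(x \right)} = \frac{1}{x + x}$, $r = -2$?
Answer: $28$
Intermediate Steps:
$R{\left(x \right)} = \frac{1}{2 x}$
$s{\left(I,G \right)} = - \frac{1}{4}$ ($s{\left(I,G \right)} = \frac{1}{2 \left(-2\right)} = \frac{1}{2} \left(- \frac{1}{2}\right) = - \frac{1}{4}$)
$q{\left(n \right)} = - \frac{1}{4 n}$
$8 q{\left(E{\left(1 \right)} \right)} \left(-19 + 5\right) = 8 \left(- \frac{1}{4 \cdot 1}\right) \left(-19 + 5\right) = 8 \left(\left(- \frac{1}{4}\right) 1\right) \left(-14\right) = 8 \left(- \frac{1}{4}\right) \left(-14\right) = \left(-2\right) \left(-14\right) = 28$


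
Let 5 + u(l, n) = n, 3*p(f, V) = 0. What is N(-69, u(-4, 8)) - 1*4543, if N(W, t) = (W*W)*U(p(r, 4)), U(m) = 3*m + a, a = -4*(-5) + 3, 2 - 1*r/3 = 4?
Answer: 104960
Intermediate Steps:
r = -6 (r = 6 - 3*4 = 6 - 12 = -6)
p(f, V) = 0 (p(f, V) = (1/3)*0 = 0)
a = 23 (a = 20 + 3 = 23)
U(m) = 23 + 3*m (U(m) = 3*m + 23 = 23 + 3*m)
u(l, n) = -5 + n
N(W, t) = 23*W**2 (N(W, t) = (W*W)*(23 + 3*0) = W**2*(23 + 0) = W**2*23 = 23*W**2)
N(-69, u(-4, 8)) - 1*4543 = 23*(-69)**2 - 1*4543 = 23*4761 - 4543 = 109503 - 4543 = 104960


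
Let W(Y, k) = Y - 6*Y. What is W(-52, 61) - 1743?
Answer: -1483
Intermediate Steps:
W(Y, k) = -5*Y
W(-52, 61) - 1743 = -5*(-52) - 1743 = 260 - 1743 = -1483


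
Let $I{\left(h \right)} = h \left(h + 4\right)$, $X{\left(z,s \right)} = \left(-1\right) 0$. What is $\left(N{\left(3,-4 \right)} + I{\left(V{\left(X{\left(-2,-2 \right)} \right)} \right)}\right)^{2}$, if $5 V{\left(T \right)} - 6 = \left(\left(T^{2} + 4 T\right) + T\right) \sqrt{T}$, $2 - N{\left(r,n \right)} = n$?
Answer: $\frac{93636}{625} \approx 149.82$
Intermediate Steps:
$N{\left(r,n \right)} = 2 - n$
$X{\left(z,s \right)} = 0$
$V{\left(T \right)} = \frac{6}{5} + \frac{\sqrt{T} \left(T^{2} + 5 T\right)}{5}$ ($V{\left(T \right)} = \frac{6}{5} + \frac{\left(\left(T^{2} + 4 T\right) + T\right) \sqrt{T}}{5} = \frac{6}{5} + \frac{\left(T^{2} + 5 T\right) \sqrt{T}}{5} = \frac{6}{5} + \frac{\sqrt{T} \left(T^{2} + 5 T\right)}{5}$)
$I{\left(h \right)} = h \left(4 + h\right)$
$\left(N{\left(3,-4 \right)} + I{\left(V{\left(X{\left(-2,-2 \right)} \right)} \right)}\right)^{2} = \left(\left(2 - -4\right) + \left(\frac{6}{5} + 0^{\frac{3}{2}} + \frac{0^{\frac{5}{2}}}{5}\right) \left(4 + \left(\frac{6}{5} + 0^{\frac{3}{2}} + \frac{0^{\frac{5}{2}}}{5}\right)\right)\right)^{2} = \left(\left(2 + 4\right) + \left(\frac{6}{5} + 0 + \frac{1}{5} \cdot 0\right) \left(4 + \left(\frac{6}{5} + 0 + \frac{1}{5} \cdot 0\right)\right)\right)^{2} = \left(6 + \left(\frac{6}{5} + 0 + 0\right) \left(4 + \left(\frac{6}{5} + 0 + 0\right)\right)\right)^{2} = \left(6 + \frac{6 \left(4 + \frac{6}{5}\right)}{5}\right)^{2} = \left(6 + \frac{6}{5} \cdot \frac{26}{5}\right)^{2} = \left(6 + \frac{156}{25}\right)^{2} = \left(\frac{306}{25}\right)^{2} = \frac{93636}{625}$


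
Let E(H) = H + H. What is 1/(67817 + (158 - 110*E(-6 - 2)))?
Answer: 1/69735 ≈ 1.4340e-5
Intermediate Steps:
E(H) = 2*H
1/(67817 + (158 - 110*E(-6 - 2))) = 1/(67817 + (158 - 220*(-6 - 2))) = 1/(67817 + (158 - 220*(-8))) = 1/(67817 + (158 - 110*(-16))) = 1/(67817 + (158 + 1760)) = 1/(67817 + 1918) = 1/69735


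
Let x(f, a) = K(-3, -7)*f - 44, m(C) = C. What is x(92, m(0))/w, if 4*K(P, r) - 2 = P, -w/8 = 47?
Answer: 67/376 ≈ 0.17819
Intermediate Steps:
w = -376 (w = -8*47 = -376)
K(P, r) = ½ + P/4
x(f, a) = -44 - f/4 (x(f, a) = (½ + (¼)*(-3))*f - 44 = (½ - ¾)*f - 44 = -f/4 - 44 = -44 - f/4)
x(92, m(0))/w = (-44 - ¼*92)/(-376) = (-44 - 23)*(-1/376) = -67*(-1/376) = 67/376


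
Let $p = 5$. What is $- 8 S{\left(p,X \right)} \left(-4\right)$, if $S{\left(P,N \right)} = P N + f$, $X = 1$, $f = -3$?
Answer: $64$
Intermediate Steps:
$S{\left(P,N \right)} = -3 + N P$ ($S{\left(P,N \right)} = P N - 3 = N P - 3 = -3 + N P$)
$- 8 S{\left(p,X \right)} \left(-4\right) = - 8 \left(-3 + 1 \cdot 5\right) \left(-4\right) = - 8 \left(-3 + 5\right) \left(-4\right) = \left(-8\right) 2 \left(-4\right) = \left(-16\right) \left(-4\right) = 64$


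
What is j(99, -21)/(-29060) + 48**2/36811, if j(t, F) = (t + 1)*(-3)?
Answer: 3899877/53486383 ≈ 0.072913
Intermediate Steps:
j(t, F) = -3 - 3*t (j(t, F) = (1 + t)*(-3) = -3 - 3*t)
j(99, -21)/(-29060) + 48**2/36811 = (-3 - 3*99)/(-29060) + 48**2/36811 = (-3 - 297)*(-1/29060) + 2304*(1/36811) = -300*(-1/29060) + 2304/36811 = 15/1453 + 2304/36811 = 3899877/53486383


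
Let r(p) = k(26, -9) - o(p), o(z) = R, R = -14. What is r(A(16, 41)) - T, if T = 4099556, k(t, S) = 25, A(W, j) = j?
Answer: -4099517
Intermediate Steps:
o(z) = -14
r(p) = 39 (r(p) = 25 - 1*(-14) = 25 + 14 = 39)
r(A(16, 41)) - T = 39 - 1*4099556 = 39 - 4099556 = -4099517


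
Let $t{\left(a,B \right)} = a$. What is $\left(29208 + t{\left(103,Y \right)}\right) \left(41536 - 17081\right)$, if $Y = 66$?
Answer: $716800505$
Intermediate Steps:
$\left(29208 + t{\left(103,Y \right)}\right) \left(41536 - 17081\right) = \left(29208 + 103\right) \left(41536 - 17081\right) = 29311 \cdot 24455 = 716800505$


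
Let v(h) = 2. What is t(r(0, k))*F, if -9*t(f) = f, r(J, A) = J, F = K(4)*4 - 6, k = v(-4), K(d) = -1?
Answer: 0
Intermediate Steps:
k = 2
F = -10 (F = -1*4 - 6 = -4 - 6 = -10)
t(f) = -f/9
t(r(0, k))*F = -⅑*0*(-10) = 0*(-10) = 0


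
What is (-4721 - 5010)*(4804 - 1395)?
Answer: -33172979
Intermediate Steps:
(-4721 - 5010)*(4804 - 1395) = -9731*3409 = -33172979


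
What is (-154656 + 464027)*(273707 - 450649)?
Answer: -54740723482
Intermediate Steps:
(-154656 + 464027)*(273707 - 450649) = 309371*(-176942) = -54740723482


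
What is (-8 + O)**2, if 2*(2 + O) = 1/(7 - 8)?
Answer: 441/4 ≈ 110.25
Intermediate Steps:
O = -5/2 (O = -2 + 1/(2*(7 - 8)) = -2 + (1/2)/(-1) = -2 + (1/2)*(-1) = -2 - 1/2 = -5/2 ≈ -2.5000)
(-8 + O)**2 = (-8 - 5/2)**2 = (-21/2)**2 = 441/4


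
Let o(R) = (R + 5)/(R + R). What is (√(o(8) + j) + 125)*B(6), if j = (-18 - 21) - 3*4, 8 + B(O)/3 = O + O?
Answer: 1500 + 3*I*√803 ≈ 1500.0 + 85.012*I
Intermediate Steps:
B(O) = -24 + 6*O (B(O) = -24 + 3*(O + O) = -24 + 3*(2*O) = -24 + 6*O)
o(R) = (5 + R)/(2*R) (o(R) = (5 + R)/((2*R)) = (5 + R)*(1/(2*R)) = (5 + R)/(2*R))
j = -51 (j = -39 - 12 = -51)
(√(o(8) + j) + 125)*B(6) = (√((½)*(5 + 8)/8 - 51) + 125)*(-24 + 6*6) = (√((½)*(⅛)*13 - 51) + 125)*(-24 + 36) = (√(13/16 - 51) + 125)*12 = (√(-803/16) + 125)*12 = (I*√803/4 + 125)*12 = (125 + I*√803/4)*12 = 1500 + 3*I*√803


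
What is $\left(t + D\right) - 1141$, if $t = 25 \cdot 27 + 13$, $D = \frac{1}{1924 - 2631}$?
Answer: $- \frac{320272}{707} \approx -453.0$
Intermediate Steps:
$D = - \frac{1}{707}$ ($D = \frac{1}{-707} = - \frac{1}{707} \approx -0.0014144$)
$t = 688$ ($t = 675 + 13 = 688$)
$\left(t + D\right) - 1141 = \left(688 - \frac{1}{707}\right) - 1141 = \frac{486415}{707} - 1141 = - \frac{320272}{707}$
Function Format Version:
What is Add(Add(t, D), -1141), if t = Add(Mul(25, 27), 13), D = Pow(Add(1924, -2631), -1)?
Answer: Rational(-320272, 707) ≈ -453.00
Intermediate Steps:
D = Rational(-1, 707) (D = Pow(-707, -1) = Rational(-1, 707) ≈ -0.0014144)
t = 688 (t = Add(675, 13) = 688)
Add(Add(t, D), -1141) = Add(Add(688, Rational(-1, 707)), -1141) = Add(Rational(486415, 707), -1141) = Rational(-320272, 707)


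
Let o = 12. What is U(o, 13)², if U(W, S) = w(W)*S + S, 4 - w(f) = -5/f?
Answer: 714025/144 ≈ 4958.5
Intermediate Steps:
w(f) = 4 + 5/f (w(f) = 4 - (-5)/f = 4 + 5/f)
U(W, S) = S + S*(4 + 5/W) (U(W, S) = (4 + 5/W)*S + S = S*(4 + 5/W) + S = S + S*(4 + 5/W))
U(o, 13)² = (5*13*(1 + 12)/12)² = (5*13*(1/12)*13)² = (845/12)² = 714025/144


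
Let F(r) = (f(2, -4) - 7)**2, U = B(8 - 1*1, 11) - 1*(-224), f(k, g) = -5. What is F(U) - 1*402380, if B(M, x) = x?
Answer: -402236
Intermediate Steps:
U = 235 (U = 11 - 1*(-224) = 11 + 224 = 235)
F(r) = 144 (F(r) = (-5 - 7)**2 = (-12)**2 = 144)
F(U) - 1*402380 = 144 - 1*402380 = 144 - 402380 = -402236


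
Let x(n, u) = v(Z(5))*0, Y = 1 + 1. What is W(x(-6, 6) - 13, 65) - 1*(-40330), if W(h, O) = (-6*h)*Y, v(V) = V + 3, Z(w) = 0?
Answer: 40486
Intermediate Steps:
v(V) = 3 + V
Y = 2
x(n, u) = 0 (x(n, u) = (3 + 0)*0 = 3*0 = 0)
W(h, O) = -12*h (W(h, O) = -6*h*2 = -12*h)
W(x(-6, 6) - 13, 65) - 1*(-40330) = -12*(0 - 13) - 1*(-40330) = -12*(-13) + 40330 = 156 + 40330 = 40486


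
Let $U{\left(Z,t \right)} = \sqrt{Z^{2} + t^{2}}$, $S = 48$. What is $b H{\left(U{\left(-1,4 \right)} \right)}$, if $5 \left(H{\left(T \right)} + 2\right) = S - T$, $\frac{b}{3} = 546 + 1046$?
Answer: $\frac{181488}{5} - \frac{4776 \sqrt{17}}{5} \approx 32359.0$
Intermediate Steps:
$b = 4776$ ($b = 3 \left(546 + 1046\right) = 3 \cdot 1592 = 4776$)
$H{\left(T \right)} = \frac{38}{5} - \frac{T}{5}$ ($H{\left(T \right)} = -2 + \frac{48 - T}{5} = -2 - \left(- \frac{48}{5} + \frac{T}{5}\right) = \frac{38}{5} - \frac{T}{5}$)
$b H{\left(U{\left(-1,4 \right)} \right)} = 4776 \left(\frac{38}{5} - \frac{\sqrt{\left(-1\right)^{2} + 4^{2}}}{5}\right) = 4776 \left(\frac{38}{5} - \frac{\sqrt{1 + 16}}{5}\right) = 4776 \left(\frac{38}{5} - \frac{\sqrt{17}}{5}\right) = \frac{181488}{5} - \frac{4776 \sqrt{17}}{5}$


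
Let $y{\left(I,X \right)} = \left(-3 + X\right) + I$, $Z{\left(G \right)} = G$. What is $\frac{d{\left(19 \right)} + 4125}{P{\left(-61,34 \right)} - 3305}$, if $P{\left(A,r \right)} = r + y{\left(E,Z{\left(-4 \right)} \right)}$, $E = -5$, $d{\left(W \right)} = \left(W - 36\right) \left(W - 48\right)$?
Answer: $- \frac{4618}{3283} \approx -1.4066$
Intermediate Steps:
$d{\left(W \right)} = \left(-48 + W\right) \left(-36 + W\right)$ ($d{\left(W \right)} = \left(-36 + W\right) \left(-48 + W\right) = \left(-48 + W\right) \left(-36 + W\right)$)
$y{\left(I,X \right)} = -3 + I + X$
$P{\left(A,r \right)} = -12 + r$ ($P{\left(A,r \right)} = r - 12 = -12 + r$)
$\frac{d{\left(19 \right)} + 4125}{P{\left(-61,34 \right)} - 3305} = \frac{\left(1728 + 19^{2} - 1596\right) + 4125}{\left(-12 + 34\right) - 3305} = \frac{\left(1728 + 361 - 1596\right) + 4125}{22 - 3305} = \frac{493 + 4125}{-3283} = 4618 \left(- \frac{1}{3283}\right) = - \frac{4618}{3283}$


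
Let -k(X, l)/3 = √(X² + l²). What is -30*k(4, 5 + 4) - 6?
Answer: -6 + 90*√97 ≈ 880.40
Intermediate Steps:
k(X, l) = -3*√(X² + l²)
-30*k(4, 5 + 4) - 6 = -(-90)*√(4² + (5 + 4)²) - 6 = -(-90)*√(16 + 9²) - 6 = -(-90)*√(16 + 81) - 6 = -(-90)*√97 - 6 = 90*√97 - 6 = -6 + 90*√97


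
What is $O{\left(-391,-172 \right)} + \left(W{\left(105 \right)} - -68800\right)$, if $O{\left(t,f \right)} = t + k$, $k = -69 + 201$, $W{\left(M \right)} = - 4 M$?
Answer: $68121$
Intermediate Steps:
$k = 132$
$O{\left(t,f \right)} = 132 + t$ ($O{\left(t,f \right)} = t + 132 = 132 + t$)
$O{\left(-391,-172 \right)} + \left(W{\left(105 \right)} - -68800\right) = \left(132 - 391\right) - -68380 = -259 + \left(-420 + 68800\right) = -259 + 68380 = 68121$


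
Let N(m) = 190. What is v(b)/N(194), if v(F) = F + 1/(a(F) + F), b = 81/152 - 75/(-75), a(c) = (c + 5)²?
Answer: 241513153/29499909200 ≈ 0.0081869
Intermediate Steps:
a(c) = (5 + c)²
b = 233/152 (b = 81*(1/152) - 75*(-1/75) = 81/152 + 1 = 233/152 ≈ 1.5329)
v(F) = F + 1/(F + (5 + F)²) (v(F) = F + 1/((5 + F)² + F) = F + 1/(F + (5 + F)²))
v(b)/N(194) = ((1 + (233/152)² + 233*(5 + 233/152)²/152)/(233/152 + (5 + 233/152)²))/190 = ((1 + 54289/23104 + 233*(993/152)²/152)/(233/152 + (993/152)²))*(1/190) = ((1 + 54289/23104 + (233/152)*(986049/23104))/(233/152 + 986049/23104))*(1/190) = ((1 + 54289/23104 + 229749417/3511808)/(1021465/23104))*(1/190) = ((23104/1021465)*(241513153/3511808))*(1/190) = (241513153/155262680)*(1/190) = 241513153/29499909200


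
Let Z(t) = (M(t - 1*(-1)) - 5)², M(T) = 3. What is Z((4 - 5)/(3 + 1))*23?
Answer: 92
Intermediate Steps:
Z(t) = 4 (Z(t) = (3 - 5)² = (-2)² = 4)
Z((4 - 5)/(3 + 1))*23 = 4*23 = 92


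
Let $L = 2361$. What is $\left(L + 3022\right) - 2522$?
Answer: $2861$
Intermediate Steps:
$\left(L + 3022\right) - 2522 = \left(2361 + 3022\right) - 2522 = 5383 - 2522 = 2861$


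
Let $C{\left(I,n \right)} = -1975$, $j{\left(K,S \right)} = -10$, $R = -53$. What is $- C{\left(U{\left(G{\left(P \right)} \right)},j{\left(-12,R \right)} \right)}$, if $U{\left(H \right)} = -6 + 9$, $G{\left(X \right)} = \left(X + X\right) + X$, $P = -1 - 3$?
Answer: $1975$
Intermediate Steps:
$P = -4$ ($P = -1 - 3 = -4$)
$G{\left(X \right)} = 3 X$ ($G{\left(X \right)} = 2 X + X = 3 X$)
$U{\left(H \right)} = 3$
$- C{\left(U{\left(G{\left(P \right)} \right)},j{\left(-12,R \right)} \right)} = \left(-1\right) \left(-1975\right) = 1975$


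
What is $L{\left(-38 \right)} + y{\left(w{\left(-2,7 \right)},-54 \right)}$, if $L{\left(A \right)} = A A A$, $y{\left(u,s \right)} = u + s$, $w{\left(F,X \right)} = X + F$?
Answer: $-54921$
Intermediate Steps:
$w{\left(F,X \right)} = F + X$
$y{\left(u,s \right)} = s + u$
$L{\left(A \right)} = A^{3}$ ($L{\left(A \right)} = A^{2} A = A^{3}$)
$L{\left(-38 \right)} + y{\left(w{\left(-2,7 \right)},-54 \right)} = \left(-38\right)^{3} + \left(-54 + \left(-2 + 7\right)\right) = -54872 + \left(-54 + 5\right) = -54872 - 49 = -54921$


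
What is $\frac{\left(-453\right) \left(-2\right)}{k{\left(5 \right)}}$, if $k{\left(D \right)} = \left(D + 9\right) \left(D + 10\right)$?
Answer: $\frac{151}{35} \approx 4.3143$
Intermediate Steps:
$k{\left(D \right)} = \left(9 + D\right) \left(10 + D\right)$
$\frac{\left(-453\right) \left(-2\right)}{k{\left(5 \right)}} = \frac{\left(-453\right) \left(-2\right)}{90 + 5^{2} + 19 \cdot 5} = \frac{906}{90 + 25 + 95} = \frac{906}{210} = 906 \cdot \frac{1}{210} = \frac{151}{35}$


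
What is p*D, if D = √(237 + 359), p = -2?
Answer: -4*√149 ≈ -48.826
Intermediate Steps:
D = 2*√149 (D = √596 = 2*√149 ≈ 24.413)
p*D = -4*√149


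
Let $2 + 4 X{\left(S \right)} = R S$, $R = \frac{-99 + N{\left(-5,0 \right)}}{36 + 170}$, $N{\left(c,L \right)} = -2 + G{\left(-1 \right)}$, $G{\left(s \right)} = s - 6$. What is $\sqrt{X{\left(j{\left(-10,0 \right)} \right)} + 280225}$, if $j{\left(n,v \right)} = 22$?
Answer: $\frac{\sqrt{11891484518}}{206} \approx 529.36$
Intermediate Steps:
$G{\left(s \right)} = -6 + s$ ($G{\left(s \right)} = s - 6 = -6 + s$)
$N{\left(c,L \right)} = -9$ ($N{\left(c,L \right)} = -2 - 7 = -9$)
$R = - \frac{54}{103}$ ($R = \frac{-99 - 9}{36 + 170} = - \frac{108}{206} = \left(-108\right) \frac{1}{206} = - \frac{54}{103} \approx -0.52427$)
$X{\left(S \right)} = - \frac{1}{2} - \frac{27 S}{206}$ ($X{\left(S \right)} = - \frac{1}{2} + \frac{\left(- \frac{54}{103}\right) S}{4} = - \frac{1}{2} - \frac{27 S}{206}$)
$\sqrt{X{\left(j{\left(-10,0 \right)} \right)} + 280225} = \sqrt{\left(- \frac{1}{2} - \frac{297}{103}\right) + 280225} = \sqrt{- \frac{697}{206} + 280225} = \sqrt{\frac{57725653}{206}} = \frac{\sqrt{11891484518}}{206}$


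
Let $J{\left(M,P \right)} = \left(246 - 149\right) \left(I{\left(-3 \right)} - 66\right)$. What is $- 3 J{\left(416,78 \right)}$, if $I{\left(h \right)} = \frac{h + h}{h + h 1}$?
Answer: $18915$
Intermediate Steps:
$I{\left(h \right)} = 1$ ($I{\left(h \right)} = \frac{2 h}{h + h} = \frac{2 h}{2 h} = 2 h \frac{1}{2 h} = 1$)
$J{\left(M,P \right)} = -6305$ ($J{\left(M,P \right)} = \left(246 - 149\right) \left(1 - 66\right) = 97 \left(-65\right) = -6305$)
$- 3 J{\left(416,78 \right)} = \left(-3\right) \left(-6305\right) = 18915$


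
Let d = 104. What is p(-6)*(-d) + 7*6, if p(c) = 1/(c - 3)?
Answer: 482/9 ≈ 53.556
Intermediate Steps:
p(c) = 1/(-3 + c)
p(-6)*(-d) + 7*6 = (-1*104)/(-3 - 6) + 7*6 = -104/(-9) + 42 = -1/9*(-104) + 42 = 104/9 + 42 = 482/9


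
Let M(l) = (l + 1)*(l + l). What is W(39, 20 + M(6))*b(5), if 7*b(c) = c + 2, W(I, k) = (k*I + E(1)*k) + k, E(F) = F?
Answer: 4264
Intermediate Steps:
M(l) = 2*l*(1 + l) (M(l) = (1 + l)*(2*l) = 2*l*(1 + l))
W(I, k) = 2*k + I*k (W(I, k) = (k*I + 1*k) + k = (I*k + k) + k = (k + I*k) + k = 2*k + I*k)
b(c) = 2/7 + c/7 (b(c) = (c + 2)/7 = (2 + c)/7 = 2/7 + c/7)
W(39, 20 + M(6))*b(5) = ((20 + 2*6*(1 + 6))*(2 + 39))*(2/7 + (⅐)*5) = ((20 + 2*6*7)*41)*(2/7 + 5/7) = ((20 + 84)*41)*1 = (104*41)*1 = 4264*1 = 4264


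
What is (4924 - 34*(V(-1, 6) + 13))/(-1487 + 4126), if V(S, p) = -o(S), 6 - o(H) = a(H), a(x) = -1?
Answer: 4720/2639 ≈ 1.7886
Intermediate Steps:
o(H) = 7 (o(H) = 6 - 1*(-1) = 6 + 1 = 7)
V(S, p) = -7 (V(S, p) = -1*7 = -7)
(4924 - 34*(V(-1, 6) + 13))/(-1487 + 4126) = (4924 - 34*(-7 + 13))/(-1487 + 4126) = (4924 - 34*6)/2639 = (4924 - 204)*(1/2639) = 4720*(1/2639) = 4720/2639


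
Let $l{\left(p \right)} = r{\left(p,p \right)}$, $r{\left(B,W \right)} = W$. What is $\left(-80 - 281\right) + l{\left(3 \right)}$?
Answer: $-358$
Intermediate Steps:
$l{\left(p \right)} = p$
$\left(-80 - 281\right) + l{\left(3 \right)} = \left(-80 - 281\right) + 3 = -361 + 3 = -358$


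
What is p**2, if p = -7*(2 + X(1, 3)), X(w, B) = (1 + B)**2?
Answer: 15876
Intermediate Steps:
p = -126 (p = -7*(2 + (1 + 3)**2) = -7*(2 + 4**2) = -7*(2 + 16) = -7*18 = -126)
p**2 = (-126)**2 = 15876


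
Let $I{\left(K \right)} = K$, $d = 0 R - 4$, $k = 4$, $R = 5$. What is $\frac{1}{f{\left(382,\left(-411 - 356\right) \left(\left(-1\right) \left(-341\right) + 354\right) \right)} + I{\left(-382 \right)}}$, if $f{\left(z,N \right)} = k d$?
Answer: $- \frac{1}{398} \approx -0.0025126$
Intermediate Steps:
$d = -4$ ($d = 0 \cdot 5 - 4 = 0 - 4 = -4$)
$f{\left(z,N \right)} = -16$ ($f{\left(z,N \right)} = 4 \left(-4\right) = -16$)
$\frac{1}{f{\left(382,\left(-411 - 356\right) \left(\left(-1\right) \left(-341\right) + 354\right) \right)} + I{\left(-382 \right)}} = \frac{1}{-16 - 382} = \frac{1}{-398} = - \frac{1}{398}$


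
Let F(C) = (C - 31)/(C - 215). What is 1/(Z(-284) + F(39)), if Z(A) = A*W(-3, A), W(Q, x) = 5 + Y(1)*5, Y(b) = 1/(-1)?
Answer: -22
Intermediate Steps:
Y(b) = -1
F(C) = (-31 + C)/(-215 + C)
W(Q, x) = 0 (W(Q, x) = 5 - 1*5 = 5 - 5 = 0)
Z(A) = 0 (Z(A) = A*0 = 0)
1/(Z(-284) + F(39)) = 1/(0 + (-31 + 39)/(-215 + 39)) = 1/(0 + 8/(-176)) = 1/(0 - 1/176*8) = 1/(0 - 1/22) = 1/(-1/22) = -22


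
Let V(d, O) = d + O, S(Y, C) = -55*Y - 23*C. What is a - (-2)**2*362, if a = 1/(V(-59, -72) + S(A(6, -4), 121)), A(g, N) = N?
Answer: -3900913/2694 ≈ -1448.0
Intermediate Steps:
V(d, O) = O + d
a = -1/2694 (a = 1/((-72 - 59) + (-55*(-4) - 23*121)) = 1/(-131 + (220 - 2783)) = 1/(-131 - 2563) = 1/(-2694) = -1/2694 ≈ -0.00037120)
a - (-2)**2*362 = -1/2694 - (-2)**2*362 = -1/2694 - 4*362 = -1/2694 - 1*1448 = -1/2694 - 1448 = -3900913/2694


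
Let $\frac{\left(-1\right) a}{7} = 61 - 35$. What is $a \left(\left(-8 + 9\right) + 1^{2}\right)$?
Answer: $-364$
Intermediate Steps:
$a = -182$ ($a = - 7 \left(61 - 35\right) = \left(-7\right) 26 = -182$)
$a \left(\left(-8 + 9\right) + 1^{2}\right) = - 182 \left(\left(-8 + 9\right) + 1^{2}\right) = - 182 \left(1 + 1\right) = \left(-182\right) 2 = -364$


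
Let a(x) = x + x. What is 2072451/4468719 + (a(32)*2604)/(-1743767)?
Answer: 956377609751/2597468241491 ≈ 0.36820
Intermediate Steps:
a(x) = 2*x
2072451/4468719 + (a(32)*2604)/(-1743767) = 2072451/4468719 + ((2*32)*2604)/(-1743767) = 2072451*(1/4468719) + (64*2604)*(-1/1743767) = 690817/1489573 + 166656*(-1/1743767) = 690817/1489573 - 166656/1743767 = 956377609751/2597468241491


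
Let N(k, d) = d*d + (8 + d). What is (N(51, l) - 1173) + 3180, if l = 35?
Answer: 3275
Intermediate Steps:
N(k, d) = 8 + d + d² (N(k, d) = d² + (8 + d) = 8 + d + d²)
(N(51, l) - 1173) + 3180 = ((8 + 35 + 35²) - 1173) + 3180 = ((8 + 35 + 1225) - 1173) + 3180 = (1268 - 1173) + 3180 = 95 + 3180 = 3275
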